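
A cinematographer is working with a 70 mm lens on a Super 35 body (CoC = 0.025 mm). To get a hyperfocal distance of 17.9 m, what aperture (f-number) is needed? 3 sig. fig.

Rearrange H = f²/(N·c) + f for N: N = f² / ((H − f)·c).
N = 70² / ((17900 − 70) × 0.025) = 4900 / 445.8 ≈ 11.

f/11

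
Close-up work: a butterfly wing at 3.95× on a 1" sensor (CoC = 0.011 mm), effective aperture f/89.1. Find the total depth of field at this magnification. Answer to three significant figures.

At magnification m, DoF ≈ 2·N_eff·c/m² = 2 × 89.1 × 0.011 / 3.95² = 1.96 / 15.6 ≈ 0.126 mm.

0.126 mm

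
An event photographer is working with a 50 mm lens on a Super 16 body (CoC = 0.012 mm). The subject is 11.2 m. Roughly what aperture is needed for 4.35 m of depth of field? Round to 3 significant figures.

Write h = H − f = f²/(N·c). The thin-lens limits are Dn = s·h/(h + (s−f)) and Df = s·h/(h − (s−f)), so DoF = Df − Dn = 2·s·(s−f)·h / (h² − (s−f)²).
That is a quadratic in h: DoF·h² − 2·s·(s−f)·h − DoF·(s−f)² = 0 ⇒ h = (s−f)·(s + √(s² + DoF²)) / DoF = 11150 × (11200 + √(11200² + 4350²)) / 4350 = 11150 × (11200 + 12015.1) / 4350 ≈ 59505 mm.
Then N = f²/(c·h) = 50² / (0.012 × 59505) = 2500 / 714.06 ≈ 3.50.

f/3.50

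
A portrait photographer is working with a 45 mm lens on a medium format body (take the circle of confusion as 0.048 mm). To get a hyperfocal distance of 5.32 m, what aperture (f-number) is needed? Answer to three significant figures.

Rearrange H = f²/(N·c) + f for N: N = f² / ((H − f)·c).
N = 45² / ((5320 − 45) × 0.048) = 2025 / 253.2 ≈ 8.

f/8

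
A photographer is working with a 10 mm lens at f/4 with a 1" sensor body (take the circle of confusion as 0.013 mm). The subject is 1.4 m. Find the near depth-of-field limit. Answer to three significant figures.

Hyperfocal distance H = f²/(N·c) + f = 10²/(4 × 0.013) + 10 = 100/0.052 + 10 ≈ 1933.1 mm ≈ 1.933 m.
Near limit Dn = s·(H − f)/(H + s − 2f) = 1400 × (1933.1 − 10) / (1933.1 + 1400 − 2 × 10) = 1400 × 1923.1 / 3313.1 ≈ 812.63 mm ≈ 0.813 m.

0.813 m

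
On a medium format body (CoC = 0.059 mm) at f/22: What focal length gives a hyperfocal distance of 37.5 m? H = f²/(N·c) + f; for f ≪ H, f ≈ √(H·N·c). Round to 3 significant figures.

220 mm

From H = f²/(N·c) + f, with f ≪ H: f ≈ √(H·N·c) = √(37500 × 22 × 0.059) = √48675 ≈ 220.6 mm.
Exact: f² + N·c·f − N·c·H = 0 ⇒ f = (−N·c + √((N·c)² + 4·N·c·H))/2 = (−1.298 + √194702)/2 ≈ 219.98 mm ≈ 220 mm.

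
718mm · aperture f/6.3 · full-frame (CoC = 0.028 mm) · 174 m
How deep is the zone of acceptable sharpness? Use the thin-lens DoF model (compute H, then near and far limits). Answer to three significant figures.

Hyperfocal distance H = f²/(N·c) + f = 718²/(6.3 × 0.028) + 718 = 515524/0.1764 + 718 ≈ 2923189.7 mm ≈ 2923 m.
Near limit Dn = s·(H − f)/(H + s − 2f) = 174000 × (2923189.7 − 718) / (2923189.7 + 174000 − 2 × 718) = 174000 × 2922471.7 / 3095753.7 ≈ 164261 mm.
Far limit Df = s·(H − f)/(H − s) = 174000 × (2923189.7 − 718) / (2923189.7 − 174000) = 174000 × 2922471.7 / 2749189.7 ≈ 184967 mm.
Depth of field = Df − Dn = 184967 − 164261 ≈ 20706 mm ≈ 20.7 m.

20.7 m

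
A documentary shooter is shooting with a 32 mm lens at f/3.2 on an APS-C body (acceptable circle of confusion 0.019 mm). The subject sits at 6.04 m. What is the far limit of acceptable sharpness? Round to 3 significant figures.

9.39 m

Hyperfocal distance H = f²/(N·c) + f = 32²/(3.2 × 0.019) + 32 = 1024/0.0608 + 32 ≈ 16874.1 mm ≈ 16.87 m.
Far limit Df = s·(H − f)/(H − s) = 6040 × (16874.1 − 32) / (16874.1 − 6040) = 6040 × 16842.1 / 10834.1 ≈ 9389.5 mm ≈ 9.39 m.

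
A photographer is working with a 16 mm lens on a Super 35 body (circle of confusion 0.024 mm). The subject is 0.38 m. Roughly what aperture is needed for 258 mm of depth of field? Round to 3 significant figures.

f/9.01

Write h = H − f = f²/(N·c). The thin-lens limits are Dn = s·h/(h + (s−f)) and Df = s·h/(h − (s−f)), so DoF = Df − Dn = 2·s·(s−f)·h / (h² − (s−f)²).
That is a quadratic in h: DoF·h² − 2·s·(s−f)·h − DoF·(s−f)² = 0 ⇒ h = (s−f)·(s + √(s² + DoF²)) / DoF = 364 × (380 + √(380² + 258²)) / 258 = 364 × (380 + 459.308) / 258 ≈ 1184.1 mm.
Then N = f²/(c·h) = 16² / (0.024 × 1184.1) = 256 / 28.419 ≈ 9.01.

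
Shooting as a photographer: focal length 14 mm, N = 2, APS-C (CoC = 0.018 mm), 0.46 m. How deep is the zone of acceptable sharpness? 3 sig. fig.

75.9 mm

Hyperfocal distance H = f²/(N·c) + f = 14²/(2 × 0.018) + 14 = 196/0.036 + 14 ≈ 5458.4 mm ≈ 5.458 m.
Near limit Dn = s·(H − f)/(H + s − 2f) = 460 × (5458.4 − 14) / (5458.4 + 460 − 2 × 14) = 460 × 5444.4 / 5890.4 ≈ 425.171 mm.
Far limit Df = s·(H − f)/(H − s) = 460 × (5458.4 − 14) / (5458.4 − 460) = 460 × 5444.4 / 4998.4 ≈ 501.045 mm.
Depth of field = Df − Dn = 501.045 − 425.171 ≈ 75.874 mm.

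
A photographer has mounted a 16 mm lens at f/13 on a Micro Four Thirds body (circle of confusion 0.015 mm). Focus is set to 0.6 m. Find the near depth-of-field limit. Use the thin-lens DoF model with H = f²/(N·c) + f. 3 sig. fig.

415 mm

Hyperfocal distance H = f²/(N·c) + f = 16²/(13 × 0.015) + 16 = 256/0.195 + 16 ≈ 1328.8 mm ≈ 1.329 m.
Near limit Dn = s·(H − f)/(H + s − 2f) = 600 × (1328.8 − 16) / (1328.8 + 600 − 2 × 16) = 600 × 1312.8 / 1896.8 ≈ 415.27 mm.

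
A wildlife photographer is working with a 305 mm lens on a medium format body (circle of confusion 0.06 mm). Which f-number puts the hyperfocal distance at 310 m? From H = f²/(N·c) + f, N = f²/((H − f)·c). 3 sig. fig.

Rearrange H = f²/(N·c) + f for N: N = f² / ((H − f)·c).
N = 305² / ((310000 − 305) × 0.06) = 93025 / 18582 ≈ 5.01.

f/5.01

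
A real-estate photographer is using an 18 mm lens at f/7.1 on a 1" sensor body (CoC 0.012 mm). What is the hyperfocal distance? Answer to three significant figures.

Hyperfocal distance H = f²/(N·c) + f = 18²/(7.1 × 0.012) + 18 = 324/0.0852 + 18 ≈ 3820.8 mm ≈ 3.82 m.

3.82 m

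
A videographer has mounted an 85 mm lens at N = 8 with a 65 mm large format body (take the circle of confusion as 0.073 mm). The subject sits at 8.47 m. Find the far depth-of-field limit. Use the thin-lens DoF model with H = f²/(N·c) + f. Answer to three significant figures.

Hyperfocal distance H = f²/(N·c) + f = 85²/(8 × 0.073) + 85 = 7225/0.584 + 85 ≈ 12456.6 mm ≈ 12.46 m.
Far limit Df = s·(H − f)/(H − s) = 8470 × (12456.6 − 85) / (12456.6 − 8470) = 8470 × 12371.6 / 3986.6 ≈ 26285 mm ≈ 26.3 m.

26.3 m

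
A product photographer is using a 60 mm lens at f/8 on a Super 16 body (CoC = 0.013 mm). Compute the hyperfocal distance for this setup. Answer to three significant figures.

Hyperfocal distance H = f²/(N·c) + f = 60²/(8 × 0.013) + 60 = 3600/0.104 + 60 ≈ 34675.4 mm ≈ 34.7 m.

34.7 m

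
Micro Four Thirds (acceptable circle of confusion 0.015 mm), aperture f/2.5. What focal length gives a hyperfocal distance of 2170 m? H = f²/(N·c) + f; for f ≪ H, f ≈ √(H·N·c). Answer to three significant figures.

285 mm

From H = f²/(N·c) + f, with f ≪ H: f ≈ √(H·N·c) = √(2170000 × 2.5 × 0.015) = √81375 ≈ 285.3 mm.
The +f correction barely moves this — solving exactly, f² + N·c·f − N·c·H = 0 ⇒ f = (−N·c + √((N·c)² + 4·N·c·H))/2 = (−0.0375 + √325500)/2 ≈ 285.24 mm, so f ≈ 285 mm.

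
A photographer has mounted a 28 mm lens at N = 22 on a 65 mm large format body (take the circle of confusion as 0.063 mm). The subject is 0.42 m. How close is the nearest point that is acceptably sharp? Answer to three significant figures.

248 mm

Hyperfocal distance H = f²/(N·c) + f = 28²/(22 × 0.063) + 28 = 784/1.386 + 28 ≈ 593.7 mm ≈ 0.594 m.
Near limit Dn = s·(H − f)/(H + s − 2f) = 420 × (593.7 − 28) / (593.7 + 420 − 2 × 28) = 420 × 565.7 / 957.7 ≈ 248.08 mm.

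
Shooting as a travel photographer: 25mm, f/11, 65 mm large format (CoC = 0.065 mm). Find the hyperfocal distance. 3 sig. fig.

0.899 m

Hyperfocal distance H = f²/(N·c) + f = 25²/(11 × 0.065) + 25 = 625/0.715 + 25 ≈ 899.1 mm ≈ 0.899 m.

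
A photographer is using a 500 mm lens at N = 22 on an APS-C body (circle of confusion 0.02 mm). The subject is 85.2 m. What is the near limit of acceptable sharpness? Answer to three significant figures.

Hyperfocal distance H = f²/(N·c) + f = 500²/(22 × 0.02) + 500 = 250000/0.44 + 500 ≈ 568681.8 mm ≈ 568.7 m.
Near limit Dn = s·(H − f)/(H + s − 2f) = 85200 × (568681.8 − 500) / (568681.8 + 85200 − 2 × 500) = 85200 × 568181.8 / 652881.8 ≈ 74147 mm ≈ 74.1 m.

74.1 m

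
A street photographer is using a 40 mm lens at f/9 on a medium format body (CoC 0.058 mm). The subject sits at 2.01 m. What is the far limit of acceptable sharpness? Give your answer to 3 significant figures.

Hyperfocal distance H = f²/(N·c) + f = 40²/(9 × 0.058) + 40 = 1600/0.522 + 40 ≈ 3105.1 mm ≈ 3.105 m.
Far limit Df = s·(H − f)/(H − s) = 2010 × (3105.1 − 40) / (3105.1 − 2010) = 2010 × 3065.1 / 1095.1 ≈ 5625.7 mm ≈ 5.63 m.

5.63 m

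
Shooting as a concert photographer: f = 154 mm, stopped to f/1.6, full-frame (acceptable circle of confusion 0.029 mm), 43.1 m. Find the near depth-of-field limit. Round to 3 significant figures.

Hyperfocal distance H = f²/(N·c) + f = 154²/(1.6 × 0.029) + 154 = 23716/0.0464 + 154 ≈ 511274.7 mm ≈ 511.3 m.
Near limit Dn = s·(H − f)/(H + s − 2f) = 43100 × (511274.7 − 154) / (511274.7 + 43100 − 2 × 154) = 43100 × 511120.7 / 554066.7 ≈ 39759 mm ≈ 39.8 m.

39.8 m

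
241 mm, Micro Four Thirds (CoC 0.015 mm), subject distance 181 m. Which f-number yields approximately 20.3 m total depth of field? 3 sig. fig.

Write h = H − f = f²/(N·c). The thin-lens limits are Dn = s·h/(h + (s−f)) and Df = s·h/(h − (s−f)), so DoF = Df − Dn = 2·s·(s−f)·h / (h² − (s−f)²).
That is a quadratic in h: DoF·h² − 2·s·(s−f)·h − DoF·(s−f)² = 0 ⇒ h = (s−f)·(s + √(s² + DoF²)) / DoF = 180759 × (181000 + √(181000² + 20300²)) / 20300 = 180759 × (181000 + 182135) / 20300 ≈ 3233492 mm.
Then N = f²/(c·h) = 241² / (0.015 × 3233492) = 58081 / 48502 ≈ 1.20.

f/1.20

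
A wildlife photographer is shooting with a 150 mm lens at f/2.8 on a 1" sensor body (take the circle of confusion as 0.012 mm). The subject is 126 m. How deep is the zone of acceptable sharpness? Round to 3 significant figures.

Hyperfocal distance H = f²/(N·c) + f = 150²/(2.8 × 0.012) + 150 = 22500/0.0336 + 150 ≈ 669792.9 mm ≈ 669.8 m.
Near limit Dn = s·(H − f)/(H + s − 2f) = 126000 × (669792.9 − 150) / (669792.9 + 126000 − 2 × 150) = 126000 × 669642.9 / 795492.9 ≈ 106066 mm.
Far limit Df = s·(H − f)/(H − s) = 126000 × (669792.9 − 150) / (669792.9 − 126000) = 126000 × 669642.9 / 543792.9 ≈ 155160 mm.
Depth of field = Df − Dn = 155160 − 106066 ≈ 49094 mm ≈ 49.1 m.

49.1 m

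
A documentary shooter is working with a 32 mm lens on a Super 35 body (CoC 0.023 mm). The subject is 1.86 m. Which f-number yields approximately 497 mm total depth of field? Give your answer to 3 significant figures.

f/3.20

Write h = H − f = f²/(N·c). The thin-lens limits are Dn = s·h/(h + (s−f)) and Df = s·h/(h − (s−f)), so DoF = Df − Dn = 2·s·(s−f)·h / (h² − (s−f)²).
That is a quadratic in h: DoF·h² − 2·s·(s−f)·h − DoF·(s−f)² = 0 ⇒ h = (s−f)·(s + √(s² + DoF²)) / DoF = 1828 × (1860 + √(1860² + 497²)) / 497 = 1828 × (1860 + 1925.26) / 497 ≈ 13922 mm.
Then N = f²/(c·h) = 32² / (0.023 × 13922) = 1024 / 320.22 ≈ 3.20.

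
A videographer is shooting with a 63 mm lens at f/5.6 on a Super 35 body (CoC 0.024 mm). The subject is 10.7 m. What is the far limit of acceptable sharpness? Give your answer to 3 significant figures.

16.7 m

Hyperfocal distance H = f²/(N·c) + f = 63²/(5.6 × 0.024) + 63 = 3969/0.1344 + 63 ≈ 29594.3 mm ≈ 29.59 m.
Far limit Df = s·(H − f)/(H − s) = 10700 × (29594.3 − 63) / (29594.3 − 10700) = 10700 × 29531.3 / 18894.3 ≈ 16724 mm ≈ 16.7 m.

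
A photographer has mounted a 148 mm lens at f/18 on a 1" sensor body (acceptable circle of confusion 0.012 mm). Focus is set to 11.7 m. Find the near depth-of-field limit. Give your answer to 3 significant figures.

Hyperfocal distance H = f²/(N·c) + f = 148²/(18 × 0.012) + 148 = 21904/0.216 + 148 ≈ 101555.4 mm ≈ 101.6 m.
Near limit Dn = s·(H − f)/(H + s − 2f) = 11700 × (101555.4 − 148) / (101555.4 + 11700 − 2 × 148) = 11700 × 101407.4 / 112959.4 ≈ 10503 mm ≈ 10.5 m.

10.5 m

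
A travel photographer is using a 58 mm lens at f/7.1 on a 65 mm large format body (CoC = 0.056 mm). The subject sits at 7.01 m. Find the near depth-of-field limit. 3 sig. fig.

Hyperfocal distance H = f²/(N·c) + f = 58²/(7.1 × 0.056) + 58 = 3364/0.3976 + 58 ≈ 8518.8 mm ≈ 8.519 m.
Near limit Dn = s·(H − f)/(H + s − 2f) = 7010 × (8518.8 − 58) / (8518.8 + 7010 − 2 × 58) = 7010 × 8460.8 / 15412.8 ≈ 3848.1 mm ≈ 3.85 m.

3.85 m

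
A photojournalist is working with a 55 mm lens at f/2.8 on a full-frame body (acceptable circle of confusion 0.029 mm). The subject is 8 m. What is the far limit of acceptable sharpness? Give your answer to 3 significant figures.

10.2 m

Hyperfocal distance H = f²/(N·c) + f = 55²/(2.8 × 0.029) + 55 = 3025/0.0812 + 55 ≈ 37308.7 mm ≈ 37.31 m.
Far limit Df = s·(H − f)/(H − s) = 8000 × (37308.7 − 55) / (37308.7 − 8000) = 8000 × 37253.7 / 29308.7 ≈ 10169 mm ≈ 10.2 m.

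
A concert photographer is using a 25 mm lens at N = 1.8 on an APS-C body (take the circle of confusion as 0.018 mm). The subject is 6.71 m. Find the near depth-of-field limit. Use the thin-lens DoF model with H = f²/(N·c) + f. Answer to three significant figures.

4.98 m

Hyperfocal distance H = f²/(N·c) + f = 25²/(1.8 × 0.018) + 25 = 625/0.0324 + 25 ≈ 19315.1 mm ≈ 19.32 m.
Near limit Dn = s·(H − f)/(H + s − 2f) = 6710 × (19315.1 − 25) / (19315.1 + 6710 − 2 × 25) = 6710 × 19290.1 / 25975.1 ≈ 4983.1 mm ≈ 4.98 m.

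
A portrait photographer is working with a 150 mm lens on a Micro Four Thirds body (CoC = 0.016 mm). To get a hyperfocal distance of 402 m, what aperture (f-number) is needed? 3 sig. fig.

Rearrange H = f²/(N·c) + f for N: N = f² / ((H − f)·c).
N = 150² / ((402000 − 150) × 0.016) = 22500 / 6430 ≈ 3.50.

f/3.50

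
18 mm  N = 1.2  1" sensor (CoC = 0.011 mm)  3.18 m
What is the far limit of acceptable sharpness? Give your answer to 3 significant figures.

3.65 m

Hyperfocal distance H = f²/(N·c) + f = 18²/(1.2 × 0.011) + 18 = 324/0.0132 + 18 ≈ 24563.5 mm ≈ 24.56 m.
Far limit Df = s·(H − f)/(H − s) = 3180 × (24563.5 − 18) / (24563.5 − 3180) = 3180 × 24545.5 / 21383.5 ≈ 3650.2 mm ≈ 3.65 m.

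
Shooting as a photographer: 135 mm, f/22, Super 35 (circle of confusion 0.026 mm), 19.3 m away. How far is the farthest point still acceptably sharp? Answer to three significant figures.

Hyperfocal distance H = f²/(N·c) + f = 135²/(22 × 0.026) + 135 = 18225/0.572 + 135 ≈ 31996.9 mm ≈ 32.00 m.
Far limit Df = s·(H − f)/(H − s) = 19300 × (31996.9 − 135) / (31996.9 − 19300) = 19300 × 31861.9 / 12696.9 ≈ 48432 mm ≈ 48.4 m.

48.4 m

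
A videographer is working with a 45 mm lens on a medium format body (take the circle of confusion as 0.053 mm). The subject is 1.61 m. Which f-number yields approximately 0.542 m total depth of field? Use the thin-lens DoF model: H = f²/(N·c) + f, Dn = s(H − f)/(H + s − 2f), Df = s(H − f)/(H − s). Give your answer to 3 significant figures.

f/4

Write h = H − f = f²/(N·c). The thin-lens limits are Dn = s·h/(h + (s−f)) and Df = s·h/(h − (s−f)), so DoF = Df − Dn = 2·s·(s−f)·h / (h² − (s−f)²).
That is a quadratic in h: DoF·h² − 2·s·(s−f)·h − DoF·(s−f)² = 0 ⇒ h = (s−f)·(s + √(s² + DoF²)) / DoF = 1565 × (1610 + √(1610² + 542²)) / 542 = 1565 × (1610 + 1698.78) / 542 ≈ 9554.0 mm.
Then N = f²/(c·h) = 45² / (0.053 × 9554.0) = 2025 / 506.36 ≈ 4.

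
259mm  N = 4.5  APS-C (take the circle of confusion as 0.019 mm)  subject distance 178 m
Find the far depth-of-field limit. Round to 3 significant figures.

Hyperfocal distance H = f²/(N·c) + f = 259²/(4.5 × 0.019) + 259 = 67081/0.0855 + 259 ≈ 784832.1 mm ≈ 784.8 m.
Far limit Df = s·(H − f)/(H − s) = 178000 × (784832.1 − 259) / (784832.1 − 178000) = 178000 × 784573.1 / 606832.1 ≈ 230136 mm ≈ 230 m.

230 m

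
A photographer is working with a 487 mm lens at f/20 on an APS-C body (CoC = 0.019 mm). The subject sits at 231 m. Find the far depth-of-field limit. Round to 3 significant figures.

Hyperfocal distance H = f²/(N·c) + f = 487²/(20 × 0.019) + 487 = 237169/0.38 + 487 ≈ 624615.9 mm ≈ 624.6 m.
Far limit Df = s·(H − f)/(H − s) = 231000 × (624615.9 − 487) / (624615.9 − 231000) = 231000 × 624128.9 / 393615.9 ≈ 366280 mm ≈ 366 m.

366 m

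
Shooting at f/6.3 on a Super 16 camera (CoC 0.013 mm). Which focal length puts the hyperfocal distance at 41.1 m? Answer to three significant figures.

From H = f²/(N·c) + f, with f ≪ H: f ≈ √(H·N·c) = √(41100 × 6.3 × 0.013) = √3366.1 ≈ 58.02 mm.
The +f correction barely moves this — solving exactly, f² + N·c·f − N·c·H = 0 ⇒ f = (−N·c + √((N·c)² + 4·N·c·H))/2 = (−0.0819 + √13464)/2 ≈ 57.977 mm, so f ≈ 58.0 mm.

58.0 mm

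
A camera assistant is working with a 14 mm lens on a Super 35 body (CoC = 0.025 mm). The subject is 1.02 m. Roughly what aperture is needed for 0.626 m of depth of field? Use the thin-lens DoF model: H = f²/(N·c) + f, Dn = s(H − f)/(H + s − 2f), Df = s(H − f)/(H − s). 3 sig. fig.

Write h = H − f = f²/(N·c). The thin-lens limits are Dn = s·h/(h + (s−f)) and Df = s·h/(h − (s−f)), so DoF = Df − Dn = 2·s·(s−f)·h / (h² − (s−f)²).
That is a quadratic in h: DoF·h² − 2·s·(s−f)·h − DoF·(s−f)² = 0 ⇒ h = (s−f)·(s + √(s² + DoF²)) / DoF = 1006 × (1020 + √(1020² + 626²)) / 626 = 1006 × (1020 + 1196.78) / 626 ≈ 3562.4 mm.
Then N = f²/(c·h) = 14² / (0.025 × 3562.4) = 196 / 89.061 ≈ 2.20.

f/2.20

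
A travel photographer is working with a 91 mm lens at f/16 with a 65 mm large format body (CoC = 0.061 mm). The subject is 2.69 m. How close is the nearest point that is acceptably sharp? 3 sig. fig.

Hyperfocal distance H = f²/(N·c) + f = 91²/(16 × 0.061) + 91 = 8281/0.976 + 91 ≈ 8575.6 mm ≈ 8.576 m.
Near limit Dn = s·(H − f)/(H + s − 2f) = 2690 × (8575.6 − 91) / (8575.6 + 2690 − 2 × 91) = 2690 × 8484.6 / 11083.6 ≈ 2059.2 mm ≈ 2.06 m.

2.06 m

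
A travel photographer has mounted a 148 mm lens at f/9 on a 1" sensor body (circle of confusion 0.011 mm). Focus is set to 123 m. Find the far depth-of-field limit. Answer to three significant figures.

Hyperfocal distance H = f²/(N·c) + f = 148²/(9 × 0.011) + 148 = 21904/0.099 + 148 ≈ 221400.5 mm ≈ 221.4 m.
Far limit Df = s·(H − f)/(H − s) = 123000 × (221400.5 − 148) / (221400.5 − 123000) = 123000 × 221252.5 / 98400.5 ≈ 276564 mm ≈ 277 m.

277 m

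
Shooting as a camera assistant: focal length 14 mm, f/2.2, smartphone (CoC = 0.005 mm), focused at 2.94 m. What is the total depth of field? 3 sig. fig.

0.992 m

Hyperfocal distance H = f²/(N·c) + f = 14²/(2.2 × 0.005) + 14 = 196/0.011 + 14 ≈ 17832.2 mm ≈ 17.83 m.
Near limit Dn = s·(H − f)/(H + s − 2f) = 2940 × (17832.2 − 14) / (17832.2 + 2940 − 2 × 14) = 2940 × 17818.2 / 20744.2 ≈ 2525.31 mm.
Far limit Df = s·(H − f)/(H − s) = 2940 × (17832.2 − 14) / (17832.2 − 2940) = 2940 × 17818.2 / 14892.2 ≈ 3517.65 mm.
Depth of field = Df − Dn = 3517.65 − 2525.31 ≈ 992.34 mm ≈ 0.992 m.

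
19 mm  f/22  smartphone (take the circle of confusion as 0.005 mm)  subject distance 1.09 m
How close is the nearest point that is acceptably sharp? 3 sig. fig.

0.822 m

Hyperfocal distance H = f²/(N·c) + f = 19²/(22 × 0.005) + 19 = 361/0.11 + 19 ≈ 3300.8 mm ≈ 3.301 m.
Near limit Dn = s·(H − f)/(H + s − 2f) = 1090 × (3300.8 − 19) / (3300.8 + 1090 − 2 × 19) = 1090 × 3281.8 / 4352.8 ≈ 821.81 mm ≈ 0.822 m.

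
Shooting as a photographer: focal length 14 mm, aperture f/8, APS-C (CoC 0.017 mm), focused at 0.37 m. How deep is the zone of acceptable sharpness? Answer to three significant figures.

195 mm

Hyperfocal distance H = f²/(N·c) + f = 14²/(8 × 0.017) + 14 = 196/0.136 + 14 ≈ 1455.2 mm ≈ 1.455 m.
Near limit Dn = s·(H − f)/(H + s − 2f) = 370 × (1455.2 − 14) / (1455.2 + 370 − 2 × 14) = 370 × 1441.2 / 1797.2 ≈ 296.71 mm.
Far limit Df = s·(H − f)/(H − s) = 370 × (1455.2 − 14) / (1455.2 − 370) = 370 × 1441.2 / 1085.2 ≈ 491.38 mm.
Depth of field = Df − Dn = 491.38 − 296.71 ≈ 194.67 mm.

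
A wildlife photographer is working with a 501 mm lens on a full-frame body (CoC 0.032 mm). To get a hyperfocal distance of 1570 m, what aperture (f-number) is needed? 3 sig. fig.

Rearrange H = f²/(N·c) + f for N: N = f² / ((H − f)·c).
N = 501² / ((1570000 − 501) × 0.032) = 251001 / 50224 ≈ 5.

f/5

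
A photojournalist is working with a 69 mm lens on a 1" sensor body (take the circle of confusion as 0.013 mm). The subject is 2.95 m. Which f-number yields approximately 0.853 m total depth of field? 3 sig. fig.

Write h = H − f = f²/(N·c). The thin-lens limits are Dn = s·h/(h + (s−f)) and Df = s·h/(h − (s−f)), so DoF = Df − Dn = 2·s·(s−f)·h / (h² − (s−f)²).
That is a quadratic in h: DoF·h² − 2·s·(s−f)·h − DoF·(s−f)² = 0 ⇒ h = (s−f)·(s + √(s² + DoF²)) / DoF = 2881 × (2950 + √(2950² + 853²)) / 853 = 2881 × (2950 + 3070.85) / 853 ≈ 20335 mm.
Then N = f²/(c·h) = 69² / (0.013 × 20335) = 4761 / 264.36 ≈ 18.

f/18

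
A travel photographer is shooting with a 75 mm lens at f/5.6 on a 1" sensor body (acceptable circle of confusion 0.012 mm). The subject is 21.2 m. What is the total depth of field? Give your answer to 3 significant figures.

11.4 m

Hyperfocal distance H = f²/(N·c) + f = 75²/(5.6 × 0.012) + 75 = 5625/0.0672 + 75 ≈ 83780.4 mm ≈ 83.78 m.
Near limit Dn = s·(H − f)/(H + s − 2f) = 21200 × (83780.4 − 75) / (83780.4 + 21200 − 2 × 75) = 21200 × 83705.4 / 104830.4 ≈ 16928 mm.
Far limit Df = s·(H − f)/(H − s) = 21200 × (83780.4 − 75) / (83780.4 − 21200) = 21200 × 83705.4 / 62580.4 ≈ 28356 mm.
Depth of field = Df − Dn = 28356 − 16928 ≈ 11428 mm ≈ 11.4 m.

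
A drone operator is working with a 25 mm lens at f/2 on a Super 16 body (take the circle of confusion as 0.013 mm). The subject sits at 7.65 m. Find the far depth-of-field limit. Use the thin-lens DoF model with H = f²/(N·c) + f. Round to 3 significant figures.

Hyperfocal distance H = f²/(N·c) + f = 25²/(2 × 0.013) + 25 = 625/0.026 + 25 ≈ 24063.5 mm ≈ 24.06 m.
Far limit Df = s·(H − f)/(H − s) = 7650 × (24063.5 − 25) / (24063.5 − 7650) = 7650 × 24038.5 / 16413.5 ≈ 11204 mm ≈ 11.2 m.

11.2 m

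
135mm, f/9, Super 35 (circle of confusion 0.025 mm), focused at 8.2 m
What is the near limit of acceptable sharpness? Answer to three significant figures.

Hyperfocal distance H = f²/(N·c) + f = 135²/(9 × 0.025) + 135 = 18225/0.225 + 135 ≈ 81135.0 mm ≈ 81.14 m.
Near limit Dn = s·(H − f)/(H + s − 2f) = 8200 × (81135.0 − 135) / (81135.0 + 8200 − 2 × 135) = 8200 × 81000.0 / 89065.0 ≈ 7457.5 mm ≈ 7.46 m.

7.46 m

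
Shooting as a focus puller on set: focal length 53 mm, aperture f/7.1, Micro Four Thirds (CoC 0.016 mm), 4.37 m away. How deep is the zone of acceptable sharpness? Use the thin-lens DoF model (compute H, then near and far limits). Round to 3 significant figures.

1.57 m

Hyperfocal distance H = f²/(N·c) + f = 53²/(7.1 × 0.016) + 53 = 2809/0.1136 + 53 ≈ 24780.1 mm ≈ 24.78 m.
Near limit Dn = s·(H − f)/(H + s − 2f) = 4370 × (24780.1 − 53) / (24780.1 + 4370 − 2 × 53) = 4370 × 24727.1 / 29044.1 ≈ 3720.5 mm.
Far limit Df = s·(H − f)/(H − s) = 4370 × (24780.1 − 53) / (24780.1 − 4370) = 4370 × 24727.1 / 20410.1 ≈ 5294.3 mm.
Depth of field = Df − Dn = 5294.3 − 3720.5 ≈ 1573.8 mm ≈ 1.57 m.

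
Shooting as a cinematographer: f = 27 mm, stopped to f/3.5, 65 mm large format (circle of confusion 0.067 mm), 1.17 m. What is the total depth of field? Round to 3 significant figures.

Hyperfocal distance H = f²/(N·c) + f = 27²/(3.5 × 0.067) + 27 = 729/0.2345 + 27 ≈ 3135.7 mm ≈ 3.136 m.
Near limit Dn = s·(H − f)/(H + s − 2f) = 1170 × (3135.7 − 27) / (3135.7 + 1170 − 2 × 27) = 1170 × 3108.7 / 4251.7 ≈ 855.47 mm.
Far limit Df = s·(H − f)/(H − s) = 1170 × (3135.7 − 27) / (3135.7 − 1170) = 1170 × 3108.7 / 1965.7 ≈ 1850.31 mm.
Depth of field = Df − Dn = 1850.31 − 855.47 ≈ 994.84 mm ≈ 0.995 m.

0.995 m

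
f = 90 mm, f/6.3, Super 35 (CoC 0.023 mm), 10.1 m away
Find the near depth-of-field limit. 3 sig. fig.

Hyperfocal distance H = f²/(N·c) + f = 90²/(6.3 × 0.023) + 90 = 8100/0.1449 + 90 ≈ 55990.6 mm ≈ 55.99 m.
Near limit Dn = s·(H − f)/(H + s − 2f) = 10100 × (55990.6 − 90) / (55990.6 + 10100 − 2 × 90) = 10100 × 55900.6 / 65910.6 ≈ 8566.1 mm ≈ 8.57 m.

8.57 m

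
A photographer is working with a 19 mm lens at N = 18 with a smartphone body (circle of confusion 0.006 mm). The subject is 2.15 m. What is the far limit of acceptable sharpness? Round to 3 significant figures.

5.93 m

Hyperfocal distance H = f²/(N·c) + f = 19²/(18 × 0.006) + 19 = 361/0.108 + 19 ≈ 3361.6 mm ≈ 3.362 m.
Far limit Df = s·(H − f)/(H − s) = 2150 × (3361.6 − 19) / (3361.6 − 2150) = 2150 × 3342.6 / 1211.6 ≈ 5931.5 mm ≈ 5.93 m.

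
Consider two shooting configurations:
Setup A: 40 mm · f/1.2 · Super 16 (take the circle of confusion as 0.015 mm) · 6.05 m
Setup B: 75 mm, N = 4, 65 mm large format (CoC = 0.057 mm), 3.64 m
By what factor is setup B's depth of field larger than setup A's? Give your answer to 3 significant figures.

Setup A: H = 40²/(1.2×0.015) + 40 ≈ 88928.9 mm; DoF = Df − Dn = 6488.72 − 5666.85 ≈ 821.87 mm.
Setup B: H = 75²/(4×0.057) + 75 ≈ 24746.1 mm; DoF = Df − Dn = 4254.8 − 3180.4 ≈ 1074.4 mm.
Ratio = 1074.4 / 821.87 ≈ 1.31.

1.31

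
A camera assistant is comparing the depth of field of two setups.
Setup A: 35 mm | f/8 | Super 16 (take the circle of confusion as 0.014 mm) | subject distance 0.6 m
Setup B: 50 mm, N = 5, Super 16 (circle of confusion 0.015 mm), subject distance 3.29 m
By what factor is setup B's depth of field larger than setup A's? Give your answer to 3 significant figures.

Setup A: H = 35²/(8×0.014) + 35 ≈ 10972.5 mm; DoF = Df − Dn = 632.683 − 570.528 ≈ 62.155 mm.
Setup B: H = 50²/(5×0.015) + 50 ≈ 33383.3 mm; DoF = Df − Dn = 3644.22 − 2998.54 ≈ 645.68 mm.
Ratio = 645.68 / 62.155 ≈ 10.4.

10.4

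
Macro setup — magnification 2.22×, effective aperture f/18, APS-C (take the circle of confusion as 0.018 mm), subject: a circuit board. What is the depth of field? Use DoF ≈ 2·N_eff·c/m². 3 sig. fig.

0.131 mm

At magnification m, DoF ≈ 2·N_eff·c/m² = 2 × 18 × 0.018 / 2.22² = 0.648 / 4.928 ≈ 0.131 mm.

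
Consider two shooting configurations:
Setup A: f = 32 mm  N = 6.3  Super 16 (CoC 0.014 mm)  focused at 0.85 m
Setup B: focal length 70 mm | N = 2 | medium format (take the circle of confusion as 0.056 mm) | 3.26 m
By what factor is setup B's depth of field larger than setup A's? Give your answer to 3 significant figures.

3.97

Setup A: H = 32²/(6.3×0.014) + 32 ≈ 11642.0 mm; DoF = Df − Dn = 914.43 − 794.05 ≈ 120.38 mm.
Setup B: H = 70²/(2×0.056) + 70 ≈ 43820.0 mm; DoF = Df − Dn = 3516.40 − 3038.45 ≈ 477.95 mm.
Ratio = 477.95 / 120.38 ≈ 3.97.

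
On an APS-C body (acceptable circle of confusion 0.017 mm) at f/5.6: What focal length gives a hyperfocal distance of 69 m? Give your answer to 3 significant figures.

81.0 mm

From H = f²/(N·c) + f, with f ≪ H: f ≈ √(H·N·c) = √(69000 × 5.6 × 0.017) = √6568.8 ≈ 81.05 mm.
Exact: f² + N·c·f − N·c·H = 0 ⇒ f = (−N·c + √((N·c)² + 4·N·c·H))/2 = (−0.0952 + √26275)/2 ≈ 81.001 mm ≈ 81.0 mm.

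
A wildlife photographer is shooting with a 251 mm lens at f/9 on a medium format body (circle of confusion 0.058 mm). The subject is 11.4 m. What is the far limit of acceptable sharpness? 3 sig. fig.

Hyperfocal distance H = f²/(N·c) + f = 251²/(9 × 0.058) + 251 = 63001/0.522 + 251 ≈ 120942.6 mm ≈ 120.9 m.
Far limit Df = s·(H − f)/(H − s) = 11400 × (120942.6 − 251) / (120942.6 − 11400) = 11400 × 120691.6 / 109542.6 ≈ 12560 mm ≈ 12.6 m.

12.6 m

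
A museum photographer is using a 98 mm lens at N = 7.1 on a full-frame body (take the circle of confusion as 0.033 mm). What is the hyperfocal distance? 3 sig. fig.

Hyperfocal distance H = f²/(N·c) + f = 98²/(7.1 × 0.033) + 98 = 9604/0.2343 + 98 ≈ 41088.2 mm ≈ 41.1 m.

41.1 m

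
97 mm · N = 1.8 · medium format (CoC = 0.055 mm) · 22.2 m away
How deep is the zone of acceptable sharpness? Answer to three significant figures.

Hyperfocal distance H = f²/(N·c) + f = 97²/(1.8 × 0.055) + 97 = 9409/0.099 + 97 ≈ 95137.4 mm ≈ 95.14 m.
Near limit Dn = s·(H − f)/(H + s − 2f) = 22200 × (95137.4 − 97) / (95137.4 + 22200 − 2 × 97) = 22200 × 95040.4 / 117143.4 ≈ 18011 mm.
Far limit Df = s·(H − f)/(H − s) = 22200 × (95137.4 − 97) / (95137.4 − 22200) = 22200 × 95040.4 / 72937.4 ≈ 28928 mm.
Depth of field = Df − Dn = 28928 − 18011 ≈ 10917 mm ≈ 10.9 m.

10.9 m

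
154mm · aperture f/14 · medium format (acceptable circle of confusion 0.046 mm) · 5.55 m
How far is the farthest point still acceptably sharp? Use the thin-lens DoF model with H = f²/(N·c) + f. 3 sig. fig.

Hyperfocal distance H = f²/(N·c) + f = 154²/(14 × 0.046) + 154 = 23716/0.644 + 154 ≈ 36980.1 mm ≈ 36.98 m.
Far limit Df = s·(H − f)/(H − s) = 5550 × (36980.1 − 154) / (36980.1 − 5550) = 5550 × 36826.1 / 31430.1 ≈ 6502.8 mm ≈ 6.50 m.

6.50 m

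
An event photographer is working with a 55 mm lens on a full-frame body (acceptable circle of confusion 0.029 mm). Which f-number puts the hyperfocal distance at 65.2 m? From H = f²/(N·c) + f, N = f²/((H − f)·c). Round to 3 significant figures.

Rearrange H = f²/(N·c) + f for N: N = f² / ((H − f)·c).
N = 55² / ((65200 − 55) × 0.029) = 3025 / 1889 ≈ 1.60.

f/1.60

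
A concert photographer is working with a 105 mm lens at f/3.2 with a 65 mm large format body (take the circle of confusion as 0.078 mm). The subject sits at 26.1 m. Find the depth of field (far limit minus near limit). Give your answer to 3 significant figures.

47.0 m

Hyperfocal distance H = f²/(N·c) + f = 105²/(3.2 × 0.078) + 105 = 11025/0.2496 + 105 ≈ 44275.7 mm ≈ 44.28 m.
Near limit Dn = s·(H − f)/(H + s − 2f) = 26100 × (44275.7 − 105) / (44275.7 + 26100 − 2 × 105) = 26100 × 44170.7 / 70165.7 ≈ 16430 mm.
Far limit Df = s·(H − f)/(H − s) = 26100 × (44275.7 − 105) / (44275.7 − 26100) = 26100 × 44170.7 / 18175.7 ≈ 63428 mm.
Depth of field = Df − Dn = 63428 − 16430 ≈ 46998 mm ≈ 47.0 m.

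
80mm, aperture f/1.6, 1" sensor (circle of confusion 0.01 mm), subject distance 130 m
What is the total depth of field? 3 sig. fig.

Hyperfocal distance H = f²/(N·c) + f = 80²/(1.6 × 0.01) + 80 = 6400/0.016 + 80 ≈ 400080.0 mm ≈ 400.1 m.
Near limit Dn = s·(H − f)/(H + s − 2f) = 130000 × (400080.0 − 80) / (400080.0 + 130000 − 2 × 80) = 130000 × 400000.0 / 529920.0 ≈ 98128 mm.
Far limit Df = s·(H − f)/(H − s) = 130000 × (400080.0 − 80) / (400080.0 − 130000) = 130000 × 400000.0 / 270080.0 ≈ 192536 mm.
Depth of field = Df − Dn = 192536 − 98128 ≈ 94408 mm ≈ 94.4 m.

94.4 m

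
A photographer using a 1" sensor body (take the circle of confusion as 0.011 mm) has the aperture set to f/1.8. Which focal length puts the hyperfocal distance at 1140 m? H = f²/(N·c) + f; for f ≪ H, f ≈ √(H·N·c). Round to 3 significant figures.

150 mm

From H = f²/(N·c) + f, with f ≪ H: f ≈ √(H·N·c) = √(1140000 × 1.8 × 0.011) = √22572 ≈ 150.2 mm.
The +f correction barely moves this — solving exactly, f² + N·c·f − N·c·H = 0 ⇒ f = (−N·c + √((N·c)² + 4·N·c·H))/2 = (−0.0198 + √90288)/2 ≈ 150.23 mm, so f ≈ 150 mm.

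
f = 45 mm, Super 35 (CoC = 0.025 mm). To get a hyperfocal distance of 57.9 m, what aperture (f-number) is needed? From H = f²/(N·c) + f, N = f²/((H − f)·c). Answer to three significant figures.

f/1.40

Rearrange H = f²/(N·c) + f for N: N = f² / ((H − f)·c).
N = 45² / ((57900 − 45) × 0.025) = 2025 / 1446 ≈ 1.40.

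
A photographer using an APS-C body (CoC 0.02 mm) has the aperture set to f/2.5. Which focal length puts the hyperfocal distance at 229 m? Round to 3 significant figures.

From H = f²/(N·c) + f, with f ≪ H: f ≈ √(H·N·c) = √(229000 × 2.5 × 0.02) = √11450 ≈ 107.0 mm.
The +f correction barely moves this — solving exactly, f² + N·c·f − N·c·H = 0 ⇒ f = (−N·c + √((N·c)² + 4·N·c·H))/2 = (−0.05 + √45800)/2 ≈ 106.98 mm, so f ≈ 107 mm.

107 mm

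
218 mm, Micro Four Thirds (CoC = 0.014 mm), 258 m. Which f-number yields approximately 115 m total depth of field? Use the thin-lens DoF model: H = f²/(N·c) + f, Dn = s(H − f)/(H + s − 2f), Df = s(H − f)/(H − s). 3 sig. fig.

Write h = H − f = f²/(N·c). The thin-lens limits are Dn = s·h/(h + (s−f)) and Df = s·h/(h − (s−f)), so DoF = Df − Dn = 2·s·(s−f)·h / (h² − (s−f)²).
That is a quadratic in h: DoF·h² − 2·s·(s−f)·h − DoF·(s−f)² = 0 ⇒ h = (s−f)·(s + √(s² + DoF²)) / DoF = 257782 × (258000 + √(258000² + 115000²)) / 115000 = 257782 × (258000 + 282469) / 115000 ≈ 1211507 mm.
Then N = f²/(c·h) = 218² / (0.014 × 1211507) = 47524 / 16961 ≈ 2.80.

f/2.80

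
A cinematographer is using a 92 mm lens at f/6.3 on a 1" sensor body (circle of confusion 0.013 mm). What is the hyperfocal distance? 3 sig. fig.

103 m

Hyperfocal distance H = f²/(N·c) + f = 92²/(6.3 × 0.013) + 92 = 8464/0.0819 + 92 ≈ 103437.5 mm ≈ 103 m.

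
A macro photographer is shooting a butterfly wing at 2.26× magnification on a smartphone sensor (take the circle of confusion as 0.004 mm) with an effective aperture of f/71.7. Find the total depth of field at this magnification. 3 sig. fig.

At magnification m, DoF ≈ 2·N_eff·c/m² = 2 × 71.7 × 0.004 / 2.26² = 0.5736 / 5.108 ≈ 0.112 mm.

0.112 mm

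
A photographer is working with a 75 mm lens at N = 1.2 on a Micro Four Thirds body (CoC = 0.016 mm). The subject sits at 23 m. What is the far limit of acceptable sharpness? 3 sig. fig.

25.0 m

Hyperfocal distance H = f²/(N·c) + f = 75²/(1.2 × 0.016) + 75 = 5625/0.0192 + 75 ≈ 293043.8 mm ≈ 293.0 m.
Far limit Df = s·(H − f)/(H − s) = 23000 × (293043.8 − 75) / (293043.8 − 23000) = 23000 × 292968.8 / 270043.8 ≈ 24953 mm ≈ 25.0 m.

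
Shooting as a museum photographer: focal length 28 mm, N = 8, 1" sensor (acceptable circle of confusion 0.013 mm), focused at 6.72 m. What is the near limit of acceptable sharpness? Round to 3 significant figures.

Hyperfocal distance H = f²/(N·c) + f = 28²/(8 × 0.013) + 28 = 784/0.104 + 28 ≈ 7566.5 mm ≈ 7.566 m.
Near limit Dn = s·(H − f)/(H + s − 2f) = 6720 × (7566.5 − 28) / (7566.5 + 6720 − 2 × 28) = 6720 × 7538.5 / 14230.5 ≈ 3559.9 mm ≈ 3.56 m.

3.56 m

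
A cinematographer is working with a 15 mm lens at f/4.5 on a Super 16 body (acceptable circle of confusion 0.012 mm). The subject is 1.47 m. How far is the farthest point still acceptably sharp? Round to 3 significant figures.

2.26 m

Hyperfocal distance H = f²/(N·c) + f = 15²/(4.5 × 0.012) + 15 = 225/0.054 + 15 ≈ 4181.7 mm ≈ 4.182 m.
Far limit Df = s·(H − f)/(H − s) = 1470 × (4181.7 − 15) / (4181.7 − 1470) = 1470 × 4166.7 / 2711.7 ≈ 2258.8 mm ≈ 2.26 m.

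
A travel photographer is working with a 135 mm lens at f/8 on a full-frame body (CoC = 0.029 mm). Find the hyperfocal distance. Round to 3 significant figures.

Hyperfocal distance H = f²/(N·c) + f = 135²/(8 × 0.029) + 135 = 18225/0.232 + 135 ≈ 78691.0 mm ≈ 78.7 m.

78.7 m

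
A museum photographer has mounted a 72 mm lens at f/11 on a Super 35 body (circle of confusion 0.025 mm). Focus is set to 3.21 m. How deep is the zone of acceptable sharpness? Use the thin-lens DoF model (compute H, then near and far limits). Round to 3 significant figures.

1.10 m

Hyperfocal distance H = f²/(N·c) + f = 72²/(11 × 0.025) + 72 = 5184/0.275 + 72 ≈ 18922.9 mm ≈ 18.92 m.
Near limit Dn = s·(H − f)/(H + s − 2f) = 3210 × (18922.9 − 72) / (18922.9 + 3210 − 2 × 72) = 3210 × 18850.9 / 21988.9 ≈ 2751.9 mm.
Far limit Df = s·(H − f)/(H − s) = 3210 × (18922.9 − 72) / (18922.9 − 3210) = 3210 × 18850.9 / 15712.9 ≈ 3851.1 mm.
Depth of field = Df − Dn = 3851.1 − 2751.9 ≈ 1099.2 mm ≈ 1.10 m.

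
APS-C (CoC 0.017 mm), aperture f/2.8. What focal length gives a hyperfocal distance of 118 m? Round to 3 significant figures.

74.9 mm

From H = f²/(N·c) + f, with f ≪ H: f ≈ √(H·N·c) = √(118000 × 2.8 × 0.017) = √5616.8 ≈ 74.95 mm.
Exact: f² + N·c·f − N·c·H = 0 ⇒ f = (−N·c + √((N·c)² + 4·N·c·H))/2 = (−0.0476 + √22467)/2 ≈ 74.922 mm ≈ 74.9 mm.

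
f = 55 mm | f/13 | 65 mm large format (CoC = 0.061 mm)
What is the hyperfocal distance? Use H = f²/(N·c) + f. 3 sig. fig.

Hyperfocal distance H = f²/(N·c) + f = 55²/(13 × 0.061) + 55 = 3025/0.793 + 55 ≈ 3869.6 mm ≈ 3.87 m.

3.87 m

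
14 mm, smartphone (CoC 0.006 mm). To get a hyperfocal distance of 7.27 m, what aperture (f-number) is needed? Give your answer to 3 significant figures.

Rearrange H = f²/(N·c) + f for N: N = f² / ((H − f)·c).
N = 14² / ((7270 − 14) × 0.006) = 196 / 43.54 ≈ 4.50.

f/4.50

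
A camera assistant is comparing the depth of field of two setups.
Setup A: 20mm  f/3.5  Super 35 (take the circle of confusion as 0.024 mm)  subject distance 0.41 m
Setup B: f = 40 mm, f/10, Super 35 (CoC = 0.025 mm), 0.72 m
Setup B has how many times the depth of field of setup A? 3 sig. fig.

2.29

Setup A: H = 20²/(3.5×0.024) + 20 ≈ 4781.9 mm; DoF = Df − Dn = 446.574 − 378.963 ≈ 67.611 mm.
Setup B: H = 40²/(10×0.025) + 40 ≈ 6440.0 mm; DoF = Df − Dn = 805.59 − 650.85 ≈ 154.74 mm.
Ratio = 154.74 / 67.611 ≈ 2.29.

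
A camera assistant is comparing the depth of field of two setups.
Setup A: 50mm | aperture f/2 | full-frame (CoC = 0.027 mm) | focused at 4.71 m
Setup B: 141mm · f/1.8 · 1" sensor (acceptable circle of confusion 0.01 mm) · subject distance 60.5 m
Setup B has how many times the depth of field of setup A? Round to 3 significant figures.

Setup A: H = 50²/(2×0.027) + 50 ≈ 46346.3 mm; DoF = Df − Dn = 5237.15 − 4279.27 ≈ 957.88 mm.
Setup B: H = 141²/(1.8×0.01) + 141 ≈ 1104641.0 mm; DoF = Df − Dn = 63997.3 − 57365.1 ≈ 6632.2 mm.
Ratio = 6632.2 / 957.88 ≈ 6.92.

6.92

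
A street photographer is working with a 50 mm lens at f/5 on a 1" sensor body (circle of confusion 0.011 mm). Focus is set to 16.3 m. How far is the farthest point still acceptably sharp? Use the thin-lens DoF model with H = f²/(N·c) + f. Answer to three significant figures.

Hyperfocal distance H = f²/(N·c) + f = 50²/(5 × 0.011) + 50 = 2500/0.055 + 50 ≈ 45504.5 mm ≈ 45.50 m.
Far limit Df = s·(H − f)/(H − s) = 16300 × (45504.5 − 50) / (45504.5 − 16300) = 16300 × 45454.5 / 29204.5 ≈ 25370 mm ≈ 25.4 m.

25.4 m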